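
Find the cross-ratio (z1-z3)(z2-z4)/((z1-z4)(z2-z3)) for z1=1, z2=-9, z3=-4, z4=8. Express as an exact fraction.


Step 1: (z1-z3)(z2-z4) = 5 * (-17) = -85
Step 2: (z1-z4)(z2-z3) = (-7) * (-5) = 35
Step 3: Cross-ratio = -85/35 = -17/7

-17/7


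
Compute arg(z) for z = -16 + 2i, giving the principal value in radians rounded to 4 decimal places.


Step 1: z = -16 + 2i
Step 2: arg(z) = atan2(2, -16)
Step 3: arg(z) = 3.0172

3.0172


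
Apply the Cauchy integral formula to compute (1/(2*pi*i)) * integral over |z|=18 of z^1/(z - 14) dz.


Step 1: f(z) = z^1, a = 14 is inside |z| = 18
Step 2: By Cauchy integral formula: (1/(2pi*i)) * integral = f(a)
Step 3: f(14) = 14^1 = 14

14


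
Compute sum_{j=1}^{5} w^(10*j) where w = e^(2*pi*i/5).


Step 1: The sum sum_{j=1}^{n} w^(k*j) equals n if n | k, else 0.
Step 2: Here n = 5, k = 10
Step 3: Does n divide k? 5 | 10 -> True
Step 4: Sum = 5

5


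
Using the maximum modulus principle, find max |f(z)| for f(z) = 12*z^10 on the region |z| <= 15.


Step 1: On |z| = 15, |f(z)| = 12 * |z|^10 = 12 * 15^10
Step 2: By maximum modulus principle, maximum is on boundary.
Step 3: Maximum = 12 * 576650390625 = 6919804687500

6919804687500


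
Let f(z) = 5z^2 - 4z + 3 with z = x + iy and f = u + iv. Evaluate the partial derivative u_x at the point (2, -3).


Step 1: f(z) = 5(x+iy)^2 - 4(x+iy) + 3
Step 2: u = 5(x^2 - y^2) - 4x + 3
Step 3: u_x = 10x - 4
Step 4: At (2, -3): u_x = 20 - 4 = 16

16


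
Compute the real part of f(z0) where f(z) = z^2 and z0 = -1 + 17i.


Step 1: z0 = -1 + 17i
Step 2: z0^2 = (-1)^2 - 17^2 - 34i
Step 3: real part = 1 - 289 = -288

-288


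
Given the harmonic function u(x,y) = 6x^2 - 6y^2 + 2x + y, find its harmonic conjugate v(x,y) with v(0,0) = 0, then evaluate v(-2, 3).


Step 1: v_x = -u_y = 12y - 1
Step 2: v_y = u_x = 12x + 2
Step 3: v = 12xy - x + 2y + C
Step 4: v(0,0) = 0 => C = 0
Step 5: v(-2, 3) = -64

-64


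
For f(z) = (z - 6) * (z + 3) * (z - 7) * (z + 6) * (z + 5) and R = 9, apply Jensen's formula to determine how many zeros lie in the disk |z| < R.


Jensen's formula: (1/2pi)*integral log|f(Re^it)|dt = log|f(0)| + sum_{|a_k|<R} log(R/|a_k|)
Step 1: f(0) = (-6) * 3 * (-7) * 6 * 5 = 3780
Step 2: log|f(0)| = log|6| + log|-3| + log|7| + log|-6| + log|-5| = 8.2375
Step 3: Zeros inside |z| < 9: 6, -3, 7, -6, -5
Step 4: Jensen sum = log(9/6) + log(9/3) + log(9/7) + log(9/6) + log(9/5) = 2.7486
Step 5: n(R) = number of terms in the Jensen sum = count of zeros inside |z| < 9 = 5

5


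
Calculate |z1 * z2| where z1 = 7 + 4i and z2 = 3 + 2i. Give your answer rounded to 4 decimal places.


Step 1: |z1| = sqrt(7^2 + 4^2) = sqrt(65)
Step 2: |z2| = sqrt(3^2 + 2^2) = sqrt(13)
Step 3: |z1*z2| = |z1|*|z2| = sqrt(65) * sqrt(13) = sqrt(65 * 13) = sqrt(845)
Step 4: = 29.0689

29.0689


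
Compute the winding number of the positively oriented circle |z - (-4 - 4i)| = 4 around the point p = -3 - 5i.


Step 1: Center c = (-4, -4), radius = 4
Step 2: |p - c|^2 = 1^2 + (-1)^2 = 2
Step 3: r^2 = 16
Step 4: |p-c| < r so winding number = 1

1


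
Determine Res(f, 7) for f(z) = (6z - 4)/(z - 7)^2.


Step 1: Pole of order 2 at z = 7
Step 2: Res = lim d/dz [(z - 7)^2 * f(z)] as z -> 7
Step 3: (z - 7)^2 * f(z) = 6z - 4
Step 4: d/dz[6z - 4] = 6

6


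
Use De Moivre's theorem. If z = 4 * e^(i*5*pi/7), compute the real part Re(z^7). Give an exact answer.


Step 1: By De Moivre's theorem, z^7 = 4^7 * e^(i*7*5*pi/7) = 16384 * (cos(5*pi) + i*sin(5*pi))
Step 2: |z|^7 = 4^7 = 16384
Step 3: Reduce the angle mod 2*pi: 5*pi - 4*pi = pi
Step 4: cos(pi) = -1
Step 5: Re(z^7) = 16384 * (-1) = -16384

-16384


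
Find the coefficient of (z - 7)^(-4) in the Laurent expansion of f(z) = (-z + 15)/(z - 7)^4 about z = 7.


Step 1: Write the numerator in powers of (z - 7): -z + 15 = -(z - 7) + (-1*7 + 15) = -(z - 7) + 8
Step 2: Divide by (z - 7)^4: f(z) = 8(z - 7)^(-4) - (z - 7)^(-3)
Step 3: This finite sum is the Laurent series of f about z = 7.
Step 4: Coefficient of (z - 7)^(-4) = -1*7 + 15 = 8

8


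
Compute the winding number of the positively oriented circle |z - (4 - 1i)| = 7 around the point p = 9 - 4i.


Step 1: Center c = (4, -1), radius = 7
Step 2: |p - c|^2 = 5^2 + (-3)^2 = 34
Step 3: r^2 = 49
Step 4: |p-c| < r so winding number = 1

1


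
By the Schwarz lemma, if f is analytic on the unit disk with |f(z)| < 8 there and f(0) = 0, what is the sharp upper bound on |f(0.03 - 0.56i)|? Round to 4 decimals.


Step 1: g = f/8 maps D -> D with g(0) = 0, so by the Schwarz lemma |g(z)| <= |z|, i.e. |f(z)| <= 8|z|; this is sharp (f(z) = 8z).
Step 2: |z0|^2 = 0.03^2 + (-0.56)^2 = 0.3145
Step 3: |z0| = sqrt(0.3145) = 0.560803
Step 4: Best bound = 8 * |z0| = 8 * 0.560803 = 4.4864

4.4864


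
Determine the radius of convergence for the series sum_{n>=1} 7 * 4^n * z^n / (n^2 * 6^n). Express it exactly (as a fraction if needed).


Step 1: General term a_n = 7 * 4^n / (n^2 * 6^n)
Step 2: By the root test, |a_n|^(1/n) = 7^(1/n) * 4 / (n^(2/n) * 6) -> 4/6 as n -> infinity (since 7^(1/n) -> 1 and n^(2/n) -> 1)
Step 3: R = 1/lim|a_n|^(1/n) = 6/4 = 3/2

3/2


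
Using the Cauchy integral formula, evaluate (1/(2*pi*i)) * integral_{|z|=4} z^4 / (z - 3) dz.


Step 1: f(z) = z^4, a = 3 is inside |z| = 4
Step 2: By Cauchy integral formula: (1/(2pi*i)) * integral = f(a)
Step 3: f(3) = 3^4 = 81

81


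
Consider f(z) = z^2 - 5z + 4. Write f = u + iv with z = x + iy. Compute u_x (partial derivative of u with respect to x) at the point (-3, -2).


Step 1: f(z) = (x+iy)^2 - 5(x+iy) + 4
Step 2: u = (x^2 - y^2) - 5x + 4
Step 3: u_x = 2x - 5
Step 4: At (-3, -2): u_x = -6 - 5 = -11

-11


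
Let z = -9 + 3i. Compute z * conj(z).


Step 1: conj(z) = -9 - 3i
Step 2: z * conj(z) = (-9)^2 + 3^2
Step 3: = 81 + 9 = 90

90


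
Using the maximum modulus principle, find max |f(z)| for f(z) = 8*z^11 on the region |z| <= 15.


Step 1: On |z| = 15, |f(z)| = 8 * |z|^11 = 8 * 15^11
Step 2: By maximum modulus principle, maximum is on boundary.
Step 3: Maximum = 8 * 8649755859375 = 69198046875000

69198046875000


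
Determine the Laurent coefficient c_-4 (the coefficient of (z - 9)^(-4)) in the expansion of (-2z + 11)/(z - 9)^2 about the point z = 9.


Step 1: Write the numerator in powers of (z - 9): -2z + 11 = -2(z - 9) + (-2*9 + 11) = -2(z - 9) - 7
Step 2: Divide by (z - 9)^2: f(z) = -7(z - 9)^(-2) - 2(z - 9)^(-1)
Step 3: This finite sum is the Laurent series of f about z = 9.
Step 4: Only the powers -2 and -1 appear, so the coefficient of (z - 9)^(-4) = 0

0


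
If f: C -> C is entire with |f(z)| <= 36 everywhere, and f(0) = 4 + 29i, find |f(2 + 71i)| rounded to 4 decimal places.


Step 1: By Liouville's theorem, a bounded entire function is constant.
Step 2: f(z) = f(0) = 4 + 29i for all z.
Step 3: |f(w)| = |4 + 29i| = sqrt(16 + 841)
Step 4: = 29.2746

29.2746


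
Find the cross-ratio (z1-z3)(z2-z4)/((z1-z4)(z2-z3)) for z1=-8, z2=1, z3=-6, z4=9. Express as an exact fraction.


Step 1: (z1-z3)(z2-z4) = (-2) * (-8) = 16
Step 2: (z1-z4)(z2-z3) = (-17) * 7 = -119
Step 3: Cross-ratio = -16/119 = -16/119

-16/119


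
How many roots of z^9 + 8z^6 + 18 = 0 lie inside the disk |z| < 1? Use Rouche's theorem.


Step 1: On |z| = 1 the three terms have sizes |z^9| = 1^9 = 1, |8z^6| = 8*1^6 = 8, |18| = 18
Step 2: The dominant term is g(z) = 18; let h(z) = z^9 + 8z^6 so f = g + h
Step 3: On |z| = 1: |g| = 18 and |h| <= 1 + 8 = 9
Step 4: Since 18 > 9, |h| < |g| on |z| = 1, so by Rouche f has the same number of zeros as g inside |z| < 1
Step 5: g(z) = 18 is a nonzero constant with no zeros inside |z| < 1. Answer = 0

0


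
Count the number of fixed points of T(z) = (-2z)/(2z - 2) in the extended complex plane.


Step 1: Fixed points satisfy T(z) = z
Step 2: 2z^2 = 0
Step 3: Discriminant = 0^2 - 4*2*0 = 0
Step 4: Number of fixed points = 1

1


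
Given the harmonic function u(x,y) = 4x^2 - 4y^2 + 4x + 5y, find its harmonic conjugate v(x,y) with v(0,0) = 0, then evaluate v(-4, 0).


Step 1: v_x = -u_y = 8y - 5
Step 2: v_y = u_x = 8x + 4
Step 3: v = 8xy - 5x + 4y + C
Step 4: v(0,0) = 0 => C = 0
Step 5: v(-4, 0) = 20

20


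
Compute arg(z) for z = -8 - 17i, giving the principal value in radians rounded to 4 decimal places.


Step 1: z = -8 - 17i
Step 2: arg(z) = atan2(-17, -8)
Step 3: arg(z) = -2.0106

-2.0106


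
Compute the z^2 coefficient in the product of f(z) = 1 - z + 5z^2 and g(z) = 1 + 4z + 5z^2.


Step 1: z^2 term in f*g comes from: (1)*(5z^2) + (-z)*(4z) + (5z^2)*(1)
Step 2: = 5 - 4 + 5
Step 3: = 6

6


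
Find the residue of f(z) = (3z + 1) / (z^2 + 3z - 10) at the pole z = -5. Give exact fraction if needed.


Step 1: Q(z) = z^2 + 3z - 10 = (z + 5)(z - 2)
Step 2: Q'(z) = 2z + 3
Step 3: Q'(-5) = -7, P(-5) = -14
Step 4: Res = P(-5)/Q'(-5) = -14/(-7) = 2

2


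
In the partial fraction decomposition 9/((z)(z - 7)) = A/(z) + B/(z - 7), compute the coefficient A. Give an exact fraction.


Step 1: Multiply both sides by (z) and set z = 0
Step 2: A = 9 / (0 - 7)
Step 3: A = 9 / (-7)
Step 4: A = -9/7

-9/7


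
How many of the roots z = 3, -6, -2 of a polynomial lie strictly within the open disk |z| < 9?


Step 1: Check each root:
  z = 3: |3| = 3 < 9
  z = -6: |-6| = 6 < 9
  z = -2: |-2| = 2 < 9
Step 2: Count = 3

3


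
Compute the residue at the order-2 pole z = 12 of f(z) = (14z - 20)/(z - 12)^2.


Step 1: Pole of order 2 at z = 12
Step 2: Res = lim d/dz [(z - 12)^2 * f(z)] as z -> 12
Step 3: (z - 12)^2 * f(z) = 14z - 20
Step 4: d/dz[14z - 20] = 14

14


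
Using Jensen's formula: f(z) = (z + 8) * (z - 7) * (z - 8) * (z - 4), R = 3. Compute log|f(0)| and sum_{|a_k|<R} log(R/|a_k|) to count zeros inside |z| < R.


Jensen's formula: (1/2pi)*integral log|f(Re^it)|dt = log|f(0)| + sum_{|a_k|<R} log(R/|a_k|)
Step 1: f(0) = 8 * (-7) * (-8) * (-4) = -1792
Step 2: log|f(0)| = log|-8| + log|7| + log|8| + log|4| = 7.4911
Step 3: Zeros inside |z| < 3: none
Step 4: Jensen sum = (empty sum) = 0
Step 5: n(R) = number of terms in the Jensen sum = count of zeros inside |z| < 3 = 0

0


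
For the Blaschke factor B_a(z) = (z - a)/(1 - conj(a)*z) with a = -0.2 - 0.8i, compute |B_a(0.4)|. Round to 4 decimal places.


Step 1: Numerator z0 - a = 0.4 - (-0.2 - 0.8i) = 0.6 + 0.8i
Step 2: Denominator 1 - conj(a)*z0 = 1 - (-0.2 + 0.8i)*0.4 = 1.08 - 0.32i
Step 3: |z0 - a|^2 = 0.6^2 + 0.8^2 = 1; |1 - conj(a)*z0|^2 = 1.08^2 + (-0.32)^2 = 1.2688
Step 4: |B_a(0.4)| = sqrt(1 / 1.2688) = sqrt(0.788146)
Step 5: = 0.8878

0.8878


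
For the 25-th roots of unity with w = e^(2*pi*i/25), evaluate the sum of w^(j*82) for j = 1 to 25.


Step 1: The sum sum_{j=1}^{n} w^(k*j) equals n if n | k, else 0.
Step 2: Here n = 25, k = 82
Step 3: Does n divide k? 25 | 82 -> False
Step 4: Sum = 0

0


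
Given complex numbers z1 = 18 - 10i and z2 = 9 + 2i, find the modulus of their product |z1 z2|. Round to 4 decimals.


Step 1: |z1| = sqrt(18^2 + (-10)^2) = sqrt(424)
Step 2: |z2| = sqrt(9^2 + 2^2) = sqrt(85)
Step 3: |z1*z2| = |z1|*|z2| = sqrt(424) * sqrt(85) = sqrt(424 * 85) = sqrt(36040)
Step 4: = 189.842

189.842


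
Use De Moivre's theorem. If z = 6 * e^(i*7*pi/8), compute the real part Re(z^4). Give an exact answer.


Step 1: By De Moivre's theorem, z^4 = 6^4 * e^(i*4*7*pi/8) = 1296 * (cos(7*pi/2) + i*sin(7*pi/2))
Step 2: |z|^4 = 6^4 = 1296
Step 3: Reduce the angle mod 2*pi: 7*pi/2 - 2*pi = 3*pi/2
Step 4: cos(3*pi/2) = 0
Step 5: Re(z^4) = 1296 * 0 = 0

0


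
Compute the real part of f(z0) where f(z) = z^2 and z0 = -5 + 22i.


Step 1: z0 = -5 + 22i
Step 2: z0^2 = (-5)^2 - 22^2 - 220i
Step 3: real part = 25 - 484 = -459

-459


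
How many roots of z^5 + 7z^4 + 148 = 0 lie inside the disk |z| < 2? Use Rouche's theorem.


Step 1: On |z| = 2 the three terms have sizes |z^5| = 2^5 = 32, |7z^4| = 7*2^4 = 112, |148| = 148
Step 2: The dominant term is g(z) = 148; let h(z) = z^5 + 7z^4 so f = g + h
Step 3: On |z| = 2: |g| = 148 and |h| <= 32 + 112 = 144
Step 4: Since 148 > 144, |h| < |g| on |z| = 2, so by Rouche f has the same number of zeros as g inside |z| < 2
Step 5: g(z) = 148 is a nonzero constant with no zeros inside |z| < 2. Answer = 0

0


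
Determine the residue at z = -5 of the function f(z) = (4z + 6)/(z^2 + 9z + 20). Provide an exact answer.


Step 1: Q(z) = z^2 + 9z + 20 = (z + 5)(z + 4)
Step 2: Q'(z) = 2z + 9
Step 3: Q'(-5) = -1, P(-5) = -14
Step 4: Res = P(-5)/Q'(-5) = -14/(-1) = 14

14


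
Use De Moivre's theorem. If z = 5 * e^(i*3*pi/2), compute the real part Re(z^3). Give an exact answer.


Step 1: By De Moivre's theorem, z^3 = 5^3 * e^(i*3*3*pi/2) = 125 * (cos(9*pi/2) + i*sin(9*pi/2))
Step 2: |z|^3 = 5^3 = 125
Step 3: Reduce the angle mod 2*pi: 9*pi/2 - 4*pi = pi/2
Step 4: cos(pi/2) = 0
Step 5: Re(z^3) = 125 * 0 = 0

0


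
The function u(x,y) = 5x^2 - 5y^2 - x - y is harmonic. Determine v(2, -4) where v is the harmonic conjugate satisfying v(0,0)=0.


Step 1: v_x = -u_y = 10y + 1
Step 2: v_y = u_x = 10x - 1
Step 3: v = 10xy + x - y + C
Step 4: v(0,0) = 0 => C = 0
Step 5: v(2, -4) = -74

-74


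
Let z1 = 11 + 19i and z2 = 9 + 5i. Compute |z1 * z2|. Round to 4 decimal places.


Step 1: |z1| = sqrt(11^2 + 19^2) = sqrt(482)
Step 2: |z2| = sqrt(9^2 + 5^2) = sqrt(106)
Step 3: |z1*z2| = |z1|*|z2| = sqrt(482) * sqrt(106) = sqrt(482 * 106) = sqrt(51092)
Step 4: = 226.0354

226.0354


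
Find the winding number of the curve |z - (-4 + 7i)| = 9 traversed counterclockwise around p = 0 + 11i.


Step 1: Center c = (-4, 7), radius = 9
Step 2: |p - c|^2 = 4^2 + 4^2 = 32
Step 3: r^2 = 81
Step 4: |p-c| < r so winding number = 1

1


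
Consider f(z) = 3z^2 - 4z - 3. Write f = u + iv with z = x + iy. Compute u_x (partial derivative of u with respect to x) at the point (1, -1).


Step 1: f(z) = 3(x+iy)^2 - 4(x+iy) - 3
Step 2: u = 3(x^2 - y^2) - 4x - 3
Step 3: u_x = 6x - 4
Step 4: At (1, -1): u_x = 6 - 4 = 2

2


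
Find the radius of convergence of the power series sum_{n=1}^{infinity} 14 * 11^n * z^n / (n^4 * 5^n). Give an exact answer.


Step 1: General term a_n = 14 * 11^n / (n^4 * 5^n)
Step 2: By the root test, |a_n|^(1/n) = 14^(1/n) * 11 / (n^(4/n) * 5) -> 11/5 as n -> infinity (since 14^(1/n) -> 1 and n^(4/n) -> 1)
Step 3: R = 1/lim|a_n|^(1/n) = 5/11

5/11


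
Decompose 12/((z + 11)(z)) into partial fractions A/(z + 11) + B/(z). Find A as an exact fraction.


Step 1: Multiply both sides by (z + 11) and set z = -11
Step 2: A = 12 / (-11 - 0)
Step 3: A = 12 / (-11)
Step 4: A = -12/11

-12/11


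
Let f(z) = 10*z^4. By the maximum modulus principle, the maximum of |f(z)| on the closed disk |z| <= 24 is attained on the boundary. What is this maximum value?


Step 1: On |z| = 24, |f(z)| = 10 * |z|^4 = 10 * 24^4
Step 2: By maximum modulus principle, maximum is on boundary.
Step 3: Maximum = 10 * 331776 = 3317760

3317760


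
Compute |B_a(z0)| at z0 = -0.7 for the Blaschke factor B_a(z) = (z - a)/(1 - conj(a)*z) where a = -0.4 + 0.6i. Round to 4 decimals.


Step 1: Numerator z0 - a = -0.7 - (-0.4 + 0.6i) = -0.3 - 0.6i
Step 2: Denominator 1 - conj(a)*z0 = 1 - (-0.4 - 0.6i)*(-0.7) = 0.72 - 0.42i
Step 3: |z0 - a|^2 = (-0.3)^2 + (-0.6)^2 = 0.45; |1 - conj(a)*z0|^2 = 0.72^2 + (-0.42)^2 = 0.6948
Step 4: |B_a(-0.7)| = sqrt(0.45 / 0.6948) = sqrt(0.647668)
Step 5: = 0.8048

0.8048


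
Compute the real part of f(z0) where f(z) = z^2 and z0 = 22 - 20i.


Step 1: z0 = 22 - 20i
Step 2: z0^2 = 22^2 - (-20)^2 - 880i
Step 3: real part = 484 - 400 = 84

84


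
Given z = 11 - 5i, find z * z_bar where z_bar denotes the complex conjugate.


Step 1: conj(z) = 11 + 5i
Step 2: z * conj(z) = 11^2 + (-5)^2
Step 3: = 121 + 25 = 146

146


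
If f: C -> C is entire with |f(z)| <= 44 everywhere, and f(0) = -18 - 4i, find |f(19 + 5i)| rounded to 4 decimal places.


Step 1: By Liouville's theorem, a bounded entire function is constant.
Step 2: f(z) = f(0) = -18 - 4i for all z.
Step 3: |f(w)| = |-18 - 4i| = sqrt(324 + 16)
Step 4: = 18.4391

18.4391


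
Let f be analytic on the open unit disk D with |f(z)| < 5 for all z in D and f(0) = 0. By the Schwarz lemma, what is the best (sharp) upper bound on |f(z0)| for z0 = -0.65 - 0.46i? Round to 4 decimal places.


Step 1: g = f/5 maps D -> D with g(0) = 0, so by the Schwarz lemma |g(z)| <= |z|, i.e. |f(z)| <= 5|z|; this is sharp (f(z) = 5z).
Step 2: |z0|^2 = (-0.65)^2 + (-0.46)^2 = 0.6341
Step 3: |z0| = sqrt(0.6341) = 0.796304
Step 4: Best bound = 5 * |z0| = 5 * 0.796304 = 3.9815

3.9815


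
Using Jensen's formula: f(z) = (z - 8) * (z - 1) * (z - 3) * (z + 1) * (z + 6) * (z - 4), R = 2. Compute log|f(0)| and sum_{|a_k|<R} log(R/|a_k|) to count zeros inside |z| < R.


Jensen's formula: (1/2pi)*integral log|f(Re^it)|dt = log|f(0)| + sum_{|a_k|<R} log(R/|a_k|)
Step 1: f(0) = (-8) * (-1) * (-3) * 1 * 6 * (-4) = 576
Step 2: log|f(0)| = log|8| + log|1| + log|3| + log|-1| + log|-6| + log|4| = 6.3561
Step 3: Zeros inside |z| < 2: 1, -1
Step 4: Jensen sum = log(2/1) + log(2/1) = 1.3863
Step 5: n(R) = number of terms in the Jensen sum = count of zeros inside |z| < 2 = 2

2


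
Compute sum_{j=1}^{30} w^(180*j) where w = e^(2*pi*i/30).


Step 1: The sum sum_{j=1}^{n} w^(k*j) equals n if n | k, else 0.
Step 2: Here n = 30, k = 180
Step 3: Does n divide k? 30 | 180 -> True
Step 4: Sum = 30

30


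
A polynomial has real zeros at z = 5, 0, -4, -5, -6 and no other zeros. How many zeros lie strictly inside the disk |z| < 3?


Step 1: Check each root:
  z = 5: |5| = 5 >= 3
  z = 0: |0| = 0 < 3
  z = -4: |-4| = 4 >= 3
  z = -5: |-5| = 5 >= 3
  z = -6: |-6| = 6 >= 3
Step 2: Count = 1

1


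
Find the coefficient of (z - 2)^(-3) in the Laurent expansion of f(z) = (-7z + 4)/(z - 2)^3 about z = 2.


Step 1: Write the numerator in powers of (z - 2): -7z + 4 = -7(z - 2) + (-7*2 + 4) = -7(z - 2) - 10
Step 2: Divide by (z - 2)^3: f(z) = -10(z - 2)^(-3) - 7(z - 2)^(-2)
Step 3: This finite sum is the Laurent series of f about z = 2.
Step 4: Coefficient of (z - 2)^(-3) = -7*2 + 4 = -10

-10


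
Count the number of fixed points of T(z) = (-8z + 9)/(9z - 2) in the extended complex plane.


Step 1: Fixed points satisfy T(z) = z
Step 2: 9z^2 + 6z - 9 = 0
Step 3: Discriminant = 6^2 - 4*9*(-9) = 360
Step 4: Number of fixed points = 2

2


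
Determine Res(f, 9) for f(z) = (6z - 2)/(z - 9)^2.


Step 1: Pole of order 2 at z = 9
Step 2: Res = lim d/dz [(z - 9)^2 * f(z)] as z -> 9
Step 3: (z - 9)^2 * f(z) = 6z - 2
Step 4: d/dz[6z - 2] = 6

6


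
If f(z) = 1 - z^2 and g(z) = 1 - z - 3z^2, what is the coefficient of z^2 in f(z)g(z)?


Step 1: z^2 term in f*g comes from: (1)*(-3z^2) + (0)*(-z) + (-z^2)*(1)
Step 2: = -3 + 0 - 1
Step 3: = -4

-4


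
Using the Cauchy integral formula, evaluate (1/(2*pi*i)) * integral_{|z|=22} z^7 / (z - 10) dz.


Step 1: f(z) = z^7, a = 10 is inside |z| = 22
Step 2: By Cauchy integral formula: (1/(2pi*i)) * integral = f(a)
Step 3: f(10) = 10^7 = 10000000

10000000


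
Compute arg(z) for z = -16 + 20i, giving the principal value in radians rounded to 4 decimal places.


Step 1: z = -16 + 20i
Step 2: arg(z) = atan2(20, -16)
Step 3: arg(z) = 2.2455

2.2455


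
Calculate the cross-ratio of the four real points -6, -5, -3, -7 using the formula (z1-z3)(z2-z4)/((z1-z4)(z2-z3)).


Step 1: (z1-z3)(z2-z4) = (-3) * 2 = -6
Step 2: (z1-z4)(z2-z3) = 1 * (-2) = -2
Step 3: Cross-ratio = 6/2 = 3

3


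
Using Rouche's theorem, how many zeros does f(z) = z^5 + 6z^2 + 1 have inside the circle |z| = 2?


Step 1: On |z| = 2 the three terms have sizes |z^5| = 2^5 = 32, |6z^2| = 6*2^2 = 24, |1| = 1
Step 2: The dominant term is g(z) = z^5; let h(z) = 6z^2 + 1 so f = g + h
Step 3: On |z| = 2: |g| = 32 and |h| <= 24 + 1 = 25
Step 4: Since 32 > 25, |h| < |g| on |z| = 2, so by Rouche f has the same number of zeros as g inside |z| < 2
Step 5: g(z) = z^5 has 5 zeros (all at the origin) inside |z| < 2. Answer = 5

5


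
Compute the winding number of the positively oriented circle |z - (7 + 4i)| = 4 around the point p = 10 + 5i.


Step 1: Center c = (7, 4), radius = 4
Step 2: |p - c|^2 = 3^2 + 1^2 = 10
Step 3: r^2 = 16
Step 4: |p-c| < r so winding number = 1

1


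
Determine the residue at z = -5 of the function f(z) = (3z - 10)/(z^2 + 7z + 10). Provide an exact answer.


Step 1: Q(z) = z^2 + 7z + 10 = (z + 5)(z + 2)
Step 2: Q'(z) = 2z + 7
Step 3: Q'(-5) = -3, P(-5) = -25
Step 4: Res = P(-5)/Q'(-5) = -25/(-3) = 25/3

25/3


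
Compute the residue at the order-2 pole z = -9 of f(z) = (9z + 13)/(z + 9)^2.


Step 1: Pole of order 2 at z = -9
Step 2: Res = lim d/dz [(z + 9)^2 * f(z)] as z -> -9
Step 3: (z + 9)^2 * f(z) = 9z + 13
Step 4: d/dz[9z + 13] = 9

9


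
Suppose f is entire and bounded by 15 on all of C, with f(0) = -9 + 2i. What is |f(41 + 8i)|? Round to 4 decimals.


Step 1: By Liouville's theorem, a bounded entire function is constant.
Step 2: f(z) = f(0) = -9 + 2i for all z.
Step 3: |f(w)| = |-9 + 2i| = sqrt(81 + 4)
Step 4: = 9.2195

9.2195


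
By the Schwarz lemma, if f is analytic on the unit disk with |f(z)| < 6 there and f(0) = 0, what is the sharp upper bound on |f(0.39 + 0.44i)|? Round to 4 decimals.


Step 1: g = f/6 maps D -> D with g(0) = 0, so by the Schwarz lemma |g(z)| <= |z|, i.e. |f(z)| <= 6|z|; this is sharp (f(z) = 6z).
Step 2: |z0|^2 = 0.39^2 + 0.44^2 = 0.3457
Step 3: |z0| = sqrt(0.3457) = 0.587963
Step 4: Best bound = 6 * |z0| = 6 * 0.587963 = 3.5278

3.5278


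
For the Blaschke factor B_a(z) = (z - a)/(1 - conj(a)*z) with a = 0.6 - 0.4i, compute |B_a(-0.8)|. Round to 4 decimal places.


Step 1: Numerator z0 - a = -0.8 - (0.6 - 0.4i) = -1.4 + 0.4i
Step 2: Denominator 1 - conj(a)*z0 = 1 - (0.6 + 0.4i)*(-0.8) = 1.48 + 0.32i
Step 3: |z0 - a|^2 = (-1.4)^2 + 0.4^2 = 2.12; |1 - conj(a)*z0|^2 = 1.48^2 + 0.32^2 = 2.2928
Step 4: |B_a(-0.8)| = sqrt(2.12 / 2.2928) = sqrt(0.924634)
Step 5: = 0.9616

0.9616


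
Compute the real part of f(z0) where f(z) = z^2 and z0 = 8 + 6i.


Step 1: z0 = 8 + 6i
Step 2: z0^2 = 8^2 - 6^2 + 96i
Step 3: real part = 64 - 36 = 28

28


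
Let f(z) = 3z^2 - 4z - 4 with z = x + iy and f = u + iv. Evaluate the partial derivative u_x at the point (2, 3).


Step 1: f(z) = 3(x+iy)^2 - 4(x+iy) - 4
Step 2: u = 3(x^2 - y^2) - 4x - 4
Step 3: u_x = 6x - 4
Step 4: At (2, 3): u_x = 12 - 4 = 8

8


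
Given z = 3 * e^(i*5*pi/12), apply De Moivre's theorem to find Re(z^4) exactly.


Step 1: By De Moivre's theorem, z^4 = 3^4 * e^(i*4*5*pi/12) = 81 * (cos(5*pi/3) + i*sin(5*pi/3))
Step 2: |z|^4 = 3^4 = 81
Step 3: The angle 5*pi/3 already lies in [0, 2*pi)
Step 4: cos(5*pi/3) = 1/2
Step 5: Re(z^4) = 81 * 1/2 = 81/2

81/2


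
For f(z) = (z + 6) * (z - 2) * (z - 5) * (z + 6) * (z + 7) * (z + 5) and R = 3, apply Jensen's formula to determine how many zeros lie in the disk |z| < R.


Jensen's formula: (1/2pi)*integral log|f(Re^it)|dt = log|f(0)| + sum_{|a_k|<R} log(R/|a_k|)
Step 1: f(0) = 6 * (-2) * (-5) * 6 * 7 * 5 = 12600
Step 2: log|f(0)| = log|-6| + log|2| + log|5| + log|-6| + log|-7| + log|-5| = 9.4415
Step 3: Zeros inside |z| < 3: 2
Step 4: Jensen sum = log(3/2) = 0.4055
Step 5: n(R) = number of terms in the Jensen sum = count of zeros inside |z| < 3 = 1

1


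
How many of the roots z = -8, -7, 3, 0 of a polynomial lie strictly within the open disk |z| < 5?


Step 1: Check each root:
  z = -8: |-8| = 8 >= 5
  z = -7: |-7| = 7 >= 5
  z = 3: |3| = 3 < 5
  z = 0: |0| = 0 < 5
Step 2: Count = 2

2


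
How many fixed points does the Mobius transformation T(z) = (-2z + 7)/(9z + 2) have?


Step 1: Fixed points satisfy T(z) = z
Step 2: 9z^2 + 4z - 7 = 0
Step 3: Discriminant = 4^2 - 4*9*(-7) = 268
Step 4: Number of fixed points = 2

2


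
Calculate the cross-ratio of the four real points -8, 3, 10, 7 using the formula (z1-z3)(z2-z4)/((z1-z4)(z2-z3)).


Step 1: (z1-z3)(z2-z4) = (-18) * (-4) = 72
Step 2: (z1-z4)(z2-z3) = (-15) * (-7) = 105
Step 3: Cross-ratio = 72/105 = 24/35

24/35


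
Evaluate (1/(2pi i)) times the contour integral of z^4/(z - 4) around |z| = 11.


Step 1: f(z) = z^4, a = 4 is inside |z| = 11
Step 2: By Cauchy integral formula: (1/(2pi*i)) * integral = f(a)
Step 3: f(4) = 4^4 = 256

256


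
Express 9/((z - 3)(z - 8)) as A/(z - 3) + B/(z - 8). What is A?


Step 1: Multiply both sides by (z - 3) and set z = 3
Step 2: A = 9 / (3 - 8)
Step 3: A = 9 / (-5)
Step 4: A = -9/5

-9/5


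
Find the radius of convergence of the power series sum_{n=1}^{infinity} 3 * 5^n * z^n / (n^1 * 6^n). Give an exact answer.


Step 1: General term a_n = 3 * 5^n / (n^1 * 6^n)
Step 2: By the root test, |a_n|^(1/n) = 3^(1/n) * 5 / (n^(1/n) * 6) -> 5/6 as n -> infinity (since 3^(1/n) -> 1 and n^(1/n) -> 1)
Step 3: R = 1/lim|a_n|^(1/n) = 6/5

6/5


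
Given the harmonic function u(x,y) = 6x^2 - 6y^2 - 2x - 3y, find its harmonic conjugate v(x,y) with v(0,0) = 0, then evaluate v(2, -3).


Step 1: v_x = -u_y = 12y + 3
Step 2: v_y = u_x = 12x - 2
Step 3: v = 12xy + 3x - 2y + C
Step 4: v(0,0) = 0 => C = 0
Step 5: v(2, -3) = -60

-60


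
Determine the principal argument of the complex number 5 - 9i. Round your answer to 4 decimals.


Step 1: z = 5 - 9i
Step 2: arg(z) = atan2(-9, 5)
Step 3: arg(z) = -1.0637

-1.0637


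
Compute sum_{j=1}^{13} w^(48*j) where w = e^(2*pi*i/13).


Step 1: The sum sum_{j=1}^{n} w^(k*j) equals n if n | k, else 0.
Step 2: Here n = 13, k = 48
Step 3: Does n divide k? 13 | 48 -> False
Step 4: Sum = 0

0


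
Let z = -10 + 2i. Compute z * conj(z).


Step 1: conj(z) = -10 - 2i
Step 2: z * conj(z) = (-10)^2 + 2^2
Step 3: = 100 + 4 = 104

104


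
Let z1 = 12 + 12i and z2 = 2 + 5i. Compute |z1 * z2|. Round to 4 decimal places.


Step 1: |z1| = sqrt(12^2 + 12^2) = sqrt(288)
Step 2: |z2| = sqrt(2^2 + 5^2) = sqrt(29)
Step 3: |z1*z2| = |z1|*|z2| = sqrt(288) * sqrt(29) = sqrt(288 * 29) = sqrt(8352)
Step 4: = 91.3893

91.3893


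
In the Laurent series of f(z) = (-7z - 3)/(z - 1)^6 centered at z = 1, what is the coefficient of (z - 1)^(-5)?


Step 1: Write the numerator in powers of (z - 1): -7z - 3 = -7(z - 1) + (-7*1 - 3) = -7(z - 1) - 10
Step 2: Divide by (z - 1)^6: f(z) = -10(z - 1)^(-6) - 7(z - 1)^(-5)
Step 3: This finite sum is the Laurent series of f about z = 1.
Step 4: Coefficient of (z - 1)^(-5) = coefficient of (z - 1) in the re-centred numerator = -7

-7


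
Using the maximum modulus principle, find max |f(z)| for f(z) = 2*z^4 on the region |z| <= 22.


Step 1: On |z| = 22, |f(z)| = 2 * |z|^4 = 2 * 22^4
Step 2: By maximum modulus principle, maximum is on boundary.
Step 3: Maximum = 2 * 234256 = 468512

468512


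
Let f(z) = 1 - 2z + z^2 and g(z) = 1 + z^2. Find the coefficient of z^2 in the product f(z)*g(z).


Step 1: z^2 term in f*g comes from: (1)*(z^2) + (-2z)*(0) + (z^2)*(1)
Step 2: = 1 + 0 + 1
Step 3: = 2

2


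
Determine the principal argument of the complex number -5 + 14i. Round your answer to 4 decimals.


Step 1: z = -5 + 14i
Step 2: arg(z) = atan2(14, -5)
Step 3: arg(z) = 1.9138

1.9138


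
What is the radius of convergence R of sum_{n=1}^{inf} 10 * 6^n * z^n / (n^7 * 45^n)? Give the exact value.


Step 1: General term a_n = 10 * 6^n / (n^7 * 45^n)
Step 2: By the root test, |a_n|^(1/n) = 10^(1/n) * 6 / (n^(7/n) * 45) -> 6/45 as n -> infinity (since 10^(1/n) -> 1 and n^(7/n) -> 1)
Step 3: R = 1/lim|a_n|^(1/n) = 45/6 = 15/2

15/2


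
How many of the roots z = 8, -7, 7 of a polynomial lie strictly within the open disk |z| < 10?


Step 1: Check each root:
  z = 8: |8| = 8 < 10
  z = -7: |-7| = 7 < 10
  z = 7: |7| = 7 < 10
Step 2: Count = 3

3


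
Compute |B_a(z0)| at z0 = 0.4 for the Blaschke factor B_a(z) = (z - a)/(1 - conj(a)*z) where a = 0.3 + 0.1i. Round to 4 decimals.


Step 1: Numerator z0 - a = 0.4 - (0.3 + 0.1i) = 0.1 - 0.1i
Step 2: Denominator 1 - conj(a)*z0 = 1 - (0.3 - 0.1i)*0.4 = 0.88 + 0.04i
Step 3: |z0 - a|^2 = 0.1^2 + (-0.1)^2 = 0.02; |1 - conj(a)*z0|^2 = 0.88^2 + 0.04^2 = 0.776
Step 4: |B_a(0.4)| = sqrt(0.02 / 0.776) = sqrt(0.025773)
Step 5: = 0.1605

0.1605


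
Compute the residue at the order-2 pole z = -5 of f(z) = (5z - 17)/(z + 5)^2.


Step 1: Pole of order 2 at z = -5
Step 2: Res = lim d/dz [(z + 5)^2 * f(z)] as z -> -5
Step 3: (z + 5)^2 * f(z) = 5z - 17
Step 4: d/dz[5z - 17] = 5

5


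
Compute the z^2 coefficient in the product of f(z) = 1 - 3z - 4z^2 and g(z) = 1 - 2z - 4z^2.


Step 1: z^2 term in f*g comes from: (1)*(-4z^2) + (-3z)*(-2z) + (-4z^2)*(1)
Step 2: = -4 + 6 - 4
Step 3: = -2

-2


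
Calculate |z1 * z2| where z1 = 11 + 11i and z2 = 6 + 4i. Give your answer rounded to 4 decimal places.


Step 1: |z1| = sqrt(11^2 + 11^2) = sqrt(242)
Step 2: |z2| = sqrt(6^2 + 4^2) = sqrt(52)
Step 3: |z1*z2| = |z1|*|z2| = sqrt(242) * sqrt(52) = sqrt(242 * 52) = sqrt(12584)
Step 4: = 112.1784

112.1784


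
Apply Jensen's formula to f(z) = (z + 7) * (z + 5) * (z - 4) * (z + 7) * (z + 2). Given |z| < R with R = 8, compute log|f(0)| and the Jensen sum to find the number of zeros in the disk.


Jensen's formula: (1/2pi)*integral log|f(Re^it)|dt = log|f(0)| + sum_{|a_k|<R} log(R/|a_k|)
Step 1: f(0) = 7 * 5 * (-4) * 7 * 2 = -1960
Step 2: log|f(0)| = log|-7| + log|-5| + log|4| + log|-7| + log|-2| = 7.5807
Step 3: Zeros inside |z| < 8: -7, -5, 4, -7, -2
Step 4: Jensen sum = log(8/7) + log(8/5) + log(8/4) + log(8/7) + log(8/2) = 2.8165
Step 5: n(R) = number of terms in the Jensen sum = count of zeros inside |z| < 8 = 5

5


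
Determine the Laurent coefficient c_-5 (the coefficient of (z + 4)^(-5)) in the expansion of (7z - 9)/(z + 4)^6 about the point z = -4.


Step 1: Write the numerator in powers of (z + 4): 7z - 9 = 7(z + 4) + (7*(-4) - 9) = 7(z + 4) - 37
Step 2: Divide by (z + 4)^6: f(z) = -37(z + 4)^(-6) + 7(z + 4)^(-5)
Step 3: This finite sum is the Laurent series of f about z = -4.
Step 4: Coefficient of (z + 4)^(-5) = coefficient of (z + 4) in the re-centred numerator = 7

7


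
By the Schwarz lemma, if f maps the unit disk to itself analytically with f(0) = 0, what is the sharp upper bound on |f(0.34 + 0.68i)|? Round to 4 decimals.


Step 1: Schwarz lemma: if f: D -> D is analytic with f(0) = 0, then |f(z)| <= |z| for all z in D, and this is sharp (f(z) = z).
Step 2: |z0|^2 = 0.34^2 + 0.68^2 = 0.578
Step 3: |z0| = sqrt(0.578) = 0.760263
Step 4: Best bound = |z0| = 0.7603

0.7603


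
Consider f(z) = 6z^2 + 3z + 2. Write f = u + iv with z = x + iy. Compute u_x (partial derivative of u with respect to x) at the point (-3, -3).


Step 1: f(z) = 6(x+iy)^2 + 3(x+iy) + 2
Step 2: u = 6(x^2 - y^2) + 3x + 2
Step 3: u_x = 12x + 3
Step 4: At (-3, -3): u_x = -36 + 3 = -33

-33


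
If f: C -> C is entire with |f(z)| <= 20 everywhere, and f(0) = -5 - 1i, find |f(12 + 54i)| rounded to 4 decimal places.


Step 1: By Liouville's theorem, a bounded entire function is constant.
Step 2: f(z) = f(0) = -5 - 1i for all z.
Step 3: |f(w)| = |-5 - 1i| = sqrt(25 + 1)
Step 4: = 5.099

5.099


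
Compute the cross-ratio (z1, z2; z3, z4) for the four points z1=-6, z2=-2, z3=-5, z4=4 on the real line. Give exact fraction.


Step 1: (z1-z3)(z2-z4) = (-1) * (-6) = 6
Step 2: (z1-z4)(z2-z3) = (-10) * 3 = -30
Step 3: Cross-ratio = -6/30 = -1/5

-1/5


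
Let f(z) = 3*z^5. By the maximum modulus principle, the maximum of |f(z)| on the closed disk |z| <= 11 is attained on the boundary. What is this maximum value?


Step 1: On |z| = 11, |f(z)| = 3 * |z|^5 = 3 * 11^5
Step 2: By maximum modulus principle, maximum is on boundary.
Step 3: Maximum = 3 * 161051 = 483153

483153


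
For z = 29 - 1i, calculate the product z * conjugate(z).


Step 1: conj(z) = 29 + 1i
Step 2: z * conj(z) = 29^2 + (-1)^2
Step 3: = 841 + 1 = 842

842


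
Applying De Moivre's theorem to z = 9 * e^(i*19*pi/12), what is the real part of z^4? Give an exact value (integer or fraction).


Step 1: By De Moivre's theorem, z^4 = 9^4 * e^(i*4*19*pi/12) = 6561 * (cos(19*pi/3) + i*sin(19*pi/3))
Step 2: |z|^4 = 9^4 = 6561
Step 3: Reduce the angle mod 2*pi: 19*pi/3 - 6*pi = pi/3
Step 4: cos(pi/3) = 1/2
Step 5: Re(z^4) = 6561 * 1/2 = 6561/2

6561/2


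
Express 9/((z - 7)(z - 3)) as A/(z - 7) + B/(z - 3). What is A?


Step 1: Multiply both sides by (z - 7) and set z = 7
Step 2: A = 9 / (7 - 3)
Step 3: A = 9 / 4
Step 4: A = 9/4

9/4


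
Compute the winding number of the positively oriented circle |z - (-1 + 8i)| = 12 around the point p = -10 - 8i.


Step 1: Center c = (-1, 8), radius = 12
Step 2: |p - c|^2 = (-9)^2 + (-16)^2 = 337
Step 3: r^2 = 144
Step 4: |p-c| > r so winding number = 0

0


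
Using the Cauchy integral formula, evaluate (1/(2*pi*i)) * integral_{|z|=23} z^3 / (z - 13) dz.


Step 1: f(z) = z^3, a = 13 is inside |z| = 23
Step 2: By Cauchy integral formula: (1/(2pi*i)) * integral = f(a)
Step 3: f(13) = 13^3 = 2197

2197


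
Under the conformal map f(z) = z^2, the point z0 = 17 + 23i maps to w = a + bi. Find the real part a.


Step 1: z0 = 17 + 23i
Step 2: z0^2 = 17^2 - 23^2 + 782i
Step 3: real part = 289 - 529 = -240

-240


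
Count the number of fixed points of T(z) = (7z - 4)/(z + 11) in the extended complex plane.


Step 1: Fixed points satisfy T(z) = z
Step 2: z^2 + 4z + 4 = 0
Step 3: Discriminant = 4^2 - 4*1*4 = 0
Step 4: Number of fixed points = 1

1


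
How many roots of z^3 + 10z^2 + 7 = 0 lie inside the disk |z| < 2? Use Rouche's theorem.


Step 1: On |z| = 2 the three terms have sizes |z^3| = 2^3 = 8, |10z^2| = 10*2^2 = 40, |7| = 7
Step 2: The dominant term is g(z) = 10z^2; let h(z) = z^3 + 7 so f = g + h
Step 3: On |z| = 2: |g| = 40 and |h| <= 8 + 7 = 15
Step 4: Since 40 > 15, |h| < |g| on |z| = 2, so by Rouche f has the same number of zeros as g inside |z| < 2
Step 5: g(z) = 10z^2 has 2 zeros (at the origin, multiplicity 2) inside |z| < 2. Answer = 2

2


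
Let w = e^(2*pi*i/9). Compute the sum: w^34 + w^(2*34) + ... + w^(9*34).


Step 1: The sum sum_{j=1}^{n} w^(k*j) equals n if n | k, else 0.
Step 2: Here n = 9, k = 34
Step 3: Does n divide k? 9 | 34 -> False
Step 4: Sum = 0

0


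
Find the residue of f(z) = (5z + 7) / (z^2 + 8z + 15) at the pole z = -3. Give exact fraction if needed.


Step 1: Q(z) = z^2 + 8z + 15 = (z + 3)(z + 5)
Step 2: Q'(z) = 2z + 8
Step 3: Q'(-3) = 2, P(-3) = -8
Step 4: Res = P(-3)/Q'(-3) = -8/2 = -4

-4


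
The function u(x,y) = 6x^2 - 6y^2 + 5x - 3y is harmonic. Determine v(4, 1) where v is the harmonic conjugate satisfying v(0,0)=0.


Step 1: v_x = -u_y = 12y + 3
Step 2: v_y = u_x = 12x + 5
Step 3: v = 12xy + 3x + 5y + C
Step 4: v(0,0) = 0 => C = 0
Step 5: v(4, 1) = 65

65


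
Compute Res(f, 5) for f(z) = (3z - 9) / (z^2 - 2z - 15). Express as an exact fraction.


Step 1: Q(z) = z^2 - 2z - 15 = (z - 5)(z + 3)
Step 2: Q'(z) = 2z - 2
Step 3: Q'(5) = 8, P(5) = 6
Step 4: Res = P(5)/Q'(5) = 6/8 = 3/4

3/4


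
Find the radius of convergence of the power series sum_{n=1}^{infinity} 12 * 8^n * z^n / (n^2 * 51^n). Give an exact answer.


Step 1: General term a_n = 12 * 8^n / (n^2 * 51^n)
Step 2: By the root test, |a_n|^(1/n) = 12^(1/n) * 8 / (n^(2/n) * 51) -> 8/51 as n -> infinity (since 12^(1/n) -> 1 and n^(2/n) -> 1)
Step 3: R = 1/lim|a_n|^(1/n) = 51/8

51/8


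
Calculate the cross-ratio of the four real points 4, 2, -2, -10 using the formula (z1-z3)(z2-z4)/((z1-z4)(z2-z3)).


Step 1: (z1-z3)(z2-z4) = 6 * 12 = 72
Step 2: (z1-z4)(z2-z3) = 14 * 4 = 56
Step 3: Cross-ratio = 72/56 = 9/7

9/7


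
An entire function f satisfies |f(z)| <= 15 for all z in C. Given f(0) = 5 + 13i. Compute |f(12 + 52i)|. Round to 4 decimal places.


Step 1: By Liouville's theorem, a bounded entire function is constant.
Step 2: f(z) = f(0) = 5 + 13i for all z.
Step 3: |f(w)| = |5 + 13i| = sqrt(25 + 169)
Step 4: = 13.9284

13.9284


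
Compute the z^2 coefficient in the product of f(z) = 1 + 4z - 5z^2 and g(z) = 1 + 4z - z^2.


Step 1: z^2 term in f*g comes from: (1)*(-z^2) + (4z)*(4z) + (-5z^2)*(1)
Step 2: = -1 + 16 - 5
Step 3: = 10

10


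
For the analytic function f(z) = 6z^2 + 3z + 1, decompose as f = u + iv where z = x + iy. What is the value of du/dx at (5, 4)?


Step 1: f(z) = 6(x+iy)^2 + 3(x+iy) + 1
Step 2: u = 6(x^2 - y^2) + 3x + 1
Step 3: u_x = 12x + 3
Step 4: At (5, 4): u_x = 60 + 3 = 63

63


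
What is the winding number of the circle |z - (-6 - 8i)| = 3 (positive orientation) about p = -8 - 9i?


Step 1: Center c = (-6, -8), radius = 3
Step 2: |p - c|^2 = (-2)^2 + (-1)^2 = 5
Step 3: r^2 = 9
Step 4: |p-c| < r so winding number = 1

1


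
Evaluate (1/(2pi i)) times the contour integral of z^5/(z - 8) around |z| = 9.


Step 1: f(z) = z^5, a = 8 is inside |z| = 9
Step 2: By Cauchy integral formula: (1/(2pi*i)) * integral = f(a)
Step 3: f(8) = 8^5 = 32768

32768


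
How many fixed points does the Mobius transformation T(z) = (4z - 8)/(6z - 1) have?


Step 1: Fixed points satisfy T(z) = z
Step 2: 6z^2 - 5z + 8 = 0
Step 3: Discriminant = (-5)^2 - 4*6*8 = -167
Step 4: Number of fixed points = 2

2


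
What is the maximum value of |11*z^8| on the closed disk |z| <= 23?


Step 1: On |z| = 23, |f(z)| = 11 * |z|^8 = 11 * 23^8
Step 2: By maximum modulus principle, maximum is on boundary.
Step 3: Maximum = 11 * 78310985281 = 861420838091

861420838091


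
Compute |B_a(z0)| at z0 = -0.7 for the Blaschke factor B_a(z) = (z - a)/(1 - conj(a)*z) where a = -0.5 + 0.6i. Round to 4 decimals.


Step 1: Numerator z0 - a = -0.7 - (-0.5 + 0.6i) = -0.2 - 0.6i
Step 2: Denominator 1 - conj(a)*z0 = 1 - (-0.5 - 0.6i)*(-0.7) = 0.65 - 0.42i
Step 3: |z0 - a|^2 = (-0.2)^2 + (-0.6)^2 = 0.4; |1 - conj(a)*z0|^2 = 0.65^2 + (-0.42)^2 = 0.5989
Step 4: |B_a(-0.7)| = sqrt(0.4 / 0.5989) = sqrt(0.667891)
Step 5: = 0.8172

0.8172


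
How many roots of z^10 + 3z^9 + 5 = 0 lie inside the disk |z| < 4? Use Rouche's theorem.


Step 1: On |z| = 4 the three terms have sizes |z^10| = 4^10 = 1048576, |3z^9| = 3*4^9 = 786432, |5| = 5
Step 2: The dominant term is g(z) = z^10; let h(z) = 3z^9 + 5 so f = g + h
Step 3: On |z| = 4: |g| = 1048576 and |h| <= 786432 + 5 = 786437
Step 4: Since 1048576 > 786437, |h| < |g| on |z| = 4, so by Rouche f has the same number of zeros as g inside |z| < 4
Step 5: g(z) = z^10 has 10 zeros (all at the origin) inside |z| < 4. Answer = 10

10


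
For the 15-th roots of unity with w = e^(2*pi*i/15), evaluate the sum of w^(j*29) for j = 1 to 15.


Step 1: The sum sum_{j=1}^{n} w^(k*j) equals n if n | k, else 0.
Step 2: Here n = 15, k = 29
Step 3: Does n divide k? 15 | 29 -> False
Step 4: Sum = 0

0


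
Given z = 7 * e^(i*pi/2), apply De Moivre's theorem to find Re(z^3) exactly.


Step 1: By De Moivre's theorem, z^3 = 7^3 * e^(i*3*pi/2) = 343 * (cos(3*pi/2) + i*sin(3*pi/2))
Step 2: |z|^3 = 7^3 = 343
Step 3: The angle 3*pi/2 already lies in [0, 2*pi)
Step 4: cos(3*pi/2) = 0
Step 5: Re(z^3) = 343 * 0 = 0

0


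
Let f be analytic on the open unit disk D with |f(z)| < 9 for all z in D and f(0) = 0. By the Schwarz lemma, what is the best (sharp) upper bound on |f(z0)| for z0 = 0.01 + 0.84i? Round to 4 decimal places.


Step 1: g = f/9 maps D -> D with g(0) = 0, so by the Schwarz lemma |g(z)| <= |z|, i.e. |f(z)| <= 9|z|; this is sharp (f(z) = 9z).
Step 2: |z0|^2 = 0.01^2 + 0.84^2 = 0.7057
Step 3: |z0| = sqrt(0.7057) = 0.84006
Step 4: Best bound = 9 * |z0| = 9 * 0.84006 = 7.5605

7.5605


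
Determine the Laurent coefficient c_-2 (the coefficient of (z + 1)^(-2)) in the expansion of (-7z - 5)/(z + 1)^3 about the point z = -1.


Step 1: Write the numerator in powers of (z + 1): -7z - 5 = -7(z + 1) + (-7*(-1) - 5) = -7(z + 1) + 2
Step 2: Divide by (z + 1)^3: f(z) = 2(z + 1)^(-3) - 7(z + 1)^(-2)
Step 3: This finite sum is the Laurent series of f about z = -1.
Step 4: Coefficient of (z + 1)^(-2) = coefficient of (z + 1) in the re-centred numerator = -7

-7


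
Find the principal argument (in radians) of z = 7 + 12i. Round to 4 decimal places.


Step 1: z = 7 + 12i
Step 2: arg(z) = atan2(12, 7)
Step 3: arg(z) = 1.0427

1.0427
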